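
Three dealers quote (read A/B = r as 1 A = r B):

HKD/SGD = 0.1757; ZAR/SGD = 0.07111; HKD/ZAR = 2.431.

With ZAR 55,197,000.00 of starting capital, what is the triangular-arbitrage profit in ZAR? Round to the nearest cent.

Profitable loop is ZAR → HKD → SGD → ZAR:
ZAR 55,197,000.00 ÷ 2.431 = HKD 22,705,471.00
HKD 22,705,471.00 × 0.1757 = SGD 3,989,351.25
SGD 3,989,351.25 ÷ 0.07111 = ZAR 56,101,128.60
Profit = ZAR 56,101,128.60 − ZAR 55,197,000.00

Profit: ZAR 904,128.60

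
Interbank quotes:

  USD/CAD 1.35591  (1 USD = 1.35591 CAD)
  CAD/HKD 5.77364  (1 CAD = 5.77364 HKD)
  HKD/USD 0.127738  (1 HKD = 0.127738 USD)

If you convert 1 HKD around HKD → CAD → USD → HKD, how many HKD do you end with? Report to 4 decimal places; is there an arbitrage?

1.0000 (no arbitrage)

Around HKD → CAD → USD → HKD: 1 ÷ 5.77364 ÷ 1.35591 ÷ 0.127738 = 0.999998
Product ≈ 1 (deviation 0.000%, within rounding noise).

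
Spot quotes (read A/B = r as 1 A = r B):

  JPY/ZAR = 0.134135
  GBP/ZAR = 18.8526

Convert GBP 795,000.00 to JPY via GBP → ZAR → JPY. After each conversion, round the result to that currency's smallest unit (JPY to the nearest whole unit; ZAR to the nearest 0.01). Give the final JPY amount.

GBP 795,000.00 × 18.8526 = ZAR 14,987,817.00
ZAR 14,987,817.00 ÷ 0.134135 = JPY 111,736,810

JPY 111,736,810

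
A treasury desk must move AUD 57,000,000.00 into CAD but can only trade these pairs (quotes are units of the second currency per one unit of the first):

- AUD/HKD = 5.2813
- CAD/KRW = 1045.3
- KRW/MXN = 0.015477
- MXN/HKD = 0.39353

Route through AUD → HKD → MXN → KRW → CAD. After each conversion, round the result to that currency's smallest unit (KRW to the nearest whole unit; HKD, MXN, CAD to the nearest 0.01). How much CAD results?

AUD 57,000,000.00 × 5.2813 = HKD 301,034,100.00
HKD 301,034,100.00 ÷ 0.39353 = MXN 764,958,452.98
MXN 764,958,452.98 ÷ 0.015477 = KRW 49,425,499,320
KRW 49,425,499,320 ÷ 1045.3 = CAD 47,283,554.31

CAD 47,283,554.31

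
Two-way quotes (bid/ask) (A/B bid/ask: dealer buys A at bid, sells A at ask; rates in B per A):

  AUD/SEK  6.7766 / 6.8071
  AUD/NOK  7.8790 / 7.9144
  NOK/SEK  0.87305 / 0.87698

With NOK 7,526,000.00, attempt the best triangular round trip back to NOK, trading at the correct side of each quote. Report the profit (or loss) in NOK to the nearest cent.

Net profit: NOK 79,229.09

Best loop NOK → SEK → AUD → NOK:
NOK 7,526,000.00 × 0.87305 (sell NOK at bid) = SEK 6,570,574.30
SEK 6,570,574.30 ÷ 6.8071 (buy AUD at ask) = AUD 965,253.09
AUD 965,253.09 × 7.8790 (sell AUD at bid) = NOK 7,605,229.09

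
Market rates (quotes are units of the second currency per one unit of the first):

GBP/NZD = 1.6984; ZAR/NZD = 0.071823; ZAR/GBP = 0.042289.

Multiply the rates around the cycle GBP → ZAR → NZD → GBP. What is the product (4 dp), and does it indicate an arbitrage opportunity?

Around GBP → ZAR → NZD → GBP: 1 ÷ 0.042289 × 0.071823 ÷ 1.6984 = 0.999991
Product ≈ 1 (deviation 0.001%, within rounding noise).

1.0000 (no arbitrage)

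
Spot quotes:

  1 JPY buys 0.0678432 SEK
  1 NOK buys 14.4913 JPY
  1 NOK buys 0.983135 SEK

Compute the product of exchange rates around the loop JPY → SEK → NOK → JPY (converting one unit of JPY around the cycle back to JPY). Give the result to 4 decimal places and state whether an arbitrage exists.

Around JPY → SEK → NOK → JPY: 1 × 0.0678432 ÷ 0.983135 × 14.4913 = 1.000001
Product ≈ 1 (deviation 0.000%, within rounding noise).

1.0000 (no arbitrage)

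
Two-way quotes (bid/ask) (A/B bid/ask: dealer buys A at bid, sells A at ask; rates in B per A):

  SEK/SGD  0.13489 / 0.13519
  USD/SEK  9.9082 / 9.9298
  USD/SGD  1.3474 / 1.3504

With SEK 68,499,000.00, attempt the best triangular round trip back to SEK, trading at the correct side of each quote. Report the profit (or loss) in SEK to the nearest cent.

Best loop SEK → USD → SGD → SEK:
SEK 68,499,000.00 ÷ 9.9298 (buy USD at ask) = USD 6,898,326.25
USD 6,898,326.25 × 1.3474 (sell USD at bid) = SGD 9,294,804.79
SGD 9,294,804.79 ÷ 0.13519 (buy SEK at ask) = SEK 68,753,641.46

Net profit: SEK 254,641.46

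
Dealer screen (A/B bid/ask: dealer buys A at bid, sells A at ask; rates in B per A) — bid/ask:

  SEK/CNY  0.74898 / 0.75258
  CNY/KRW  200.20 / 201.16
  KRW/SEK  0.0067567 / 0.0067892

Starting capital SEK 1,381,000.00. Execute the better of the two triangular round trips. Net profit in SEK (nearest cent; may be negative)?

Net profit: SEK 18,144.63

Best loop SEK → CNY → KRW → SEK:
SEK 1,381,000.00 × 0.74898 (sell SEK at bid) = CNY 1,034,341.38
CNY 1,034,341.38 × 200.20 (sell CNY at bid) = KRW 207,075,144
KRW 207,075,144 × 0.0067567 (sell KRW at bid) = SEK 1,399,144.63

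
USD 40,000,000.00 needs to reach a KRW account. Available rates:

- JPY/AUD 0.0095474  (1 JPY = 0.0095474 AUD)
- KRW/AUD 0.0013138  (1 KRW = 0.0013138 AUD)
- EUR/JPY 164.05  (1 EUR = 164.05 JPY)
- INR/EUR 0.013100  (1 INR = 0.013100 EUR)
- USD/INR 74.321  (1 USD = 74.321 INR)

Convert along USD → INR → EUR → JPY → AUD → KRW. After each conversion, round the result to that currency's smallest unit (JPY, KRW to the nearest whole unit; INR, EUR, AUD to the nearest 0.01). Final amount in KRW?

USD 40,000,000.00 × 74.321 = INR 2,972,840,000.00
INR 2,972,840,000.00 × 0.013100 = EUR 38,944,204.00
EUR 38,944,204.00 × 164.05 = JPY 6,388,796,666
JPY 6,388,796,666 × 0.0095474 = AUD 60,996,397.29
AUD 60,996,397.29 ÷ 0.0013138 = KRW 46,427,460,260

KRW 46,427,460,260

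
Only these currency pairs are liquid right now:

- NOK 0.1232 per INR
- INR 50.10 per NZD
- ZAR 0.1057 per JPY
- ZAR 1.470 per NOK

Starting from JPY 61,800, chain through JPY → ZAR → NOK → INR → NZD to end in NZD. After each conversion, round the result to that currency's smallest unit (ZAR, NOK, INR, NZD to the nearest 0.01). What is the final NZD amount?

JPY 61,800 × 0.1057 = ZAR 6,532.26
ZAR 6,532.26 ÷ 1.470 = NOK 4,443.71
NOK 4,443.71 ÷ 0.1232 = INR 36,069.07
INR 36,069.07 ÷ 50.10 = NZD 719.94

NZD 719.94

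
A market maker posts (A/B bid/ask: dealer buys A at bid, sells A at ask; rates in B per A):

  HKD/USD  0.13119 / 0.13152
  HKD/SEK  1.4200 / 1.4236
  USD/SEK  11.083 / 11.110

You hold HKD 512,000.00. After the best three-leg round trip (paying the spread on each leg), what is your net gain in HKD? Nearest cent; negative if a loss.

Net profit: HKD 10,925.77

Best loop HKD → USD → SEK → HKD:
HKD 512,000.00 × 0.13119 (sell HKD at bid) = USD 67,169.28
USD 67,169.28 × 11.083 (sell USD at bid) = SEK 744,437.13
SEK 744,437.13 ÷ 1.4236 (buy HKD at ask) = HKD 522,925.77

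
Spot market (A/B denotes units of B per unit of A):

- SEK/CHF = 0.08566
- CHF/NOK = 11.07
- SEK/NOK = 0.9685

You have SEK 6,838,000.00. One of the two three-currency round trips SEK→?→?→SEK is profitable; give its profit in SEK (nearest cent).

Profit: SEK 145,980.70

Profitable loop is SEK → NOK → CHF → SEK:
SEK 6,838,000.00 × 0.9685 = NOK 6,622,603.00
NOK 6,622,603.00 ÷ 11.07 = CHF 598,247.79
CHF 598,247.79 ÷ 0.08566 = SEK 6,983,980.70
Profit = SEK 6,983,980.70 − SEK 6,838,000.00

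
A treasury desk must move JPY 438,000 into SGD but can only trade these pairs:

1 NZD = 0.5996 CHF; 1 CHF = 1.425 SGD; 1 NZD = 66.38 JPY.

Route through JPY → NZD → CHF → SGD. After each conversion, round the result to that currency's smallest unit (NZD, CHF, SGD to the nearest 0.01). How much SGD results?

SGD 5,637.84

JPY 438,000 ÷ 66.38 = NZD 6,598.37
NZD 6,598.37 × 0.5996 = CHF 3,956.38
CHF 3,956.38 × 1.425 = SGD 5,637.84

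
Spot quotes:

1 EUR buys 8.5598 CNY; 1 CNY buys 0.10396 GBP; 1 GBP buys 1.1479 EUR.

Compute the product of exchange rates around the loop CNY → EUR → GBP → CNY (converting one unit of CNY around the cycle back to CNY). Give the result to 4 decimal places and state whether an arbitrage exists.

0.9790 (arbitrage exists)

Around CNY → EUR → GBP → CNY: 1 ÷ 8.5598 ÷ 1.1479 ÷ 0.10396 = 0.978962
Product < 1; profitable direction is CNY → GBP → EUR → CNY.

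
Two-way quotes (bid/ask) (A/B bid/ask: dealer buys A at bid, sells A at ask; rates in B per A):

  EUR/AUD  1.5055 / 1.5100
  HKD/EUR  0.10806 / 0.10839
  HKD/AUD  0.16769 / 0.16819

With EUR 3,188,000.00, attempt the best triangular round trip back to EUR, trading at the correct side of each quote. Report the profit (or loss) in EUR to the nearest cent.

Best loop EUR → HKD → AUD → EUR:
EUR 3,188,000.00 ÷ 0.10839 (buy HKD at ask) = HKD 29,412,307.41
HKD 29,412,307.41 × 0.16769 (sell HKD at bid) = AUD 4,932,149.83
AUD 4,932,149.83 ÷ 1.5100 (buy EUR at ask) = EUR 3,266,324.39

Net profit: EUR 78,324.39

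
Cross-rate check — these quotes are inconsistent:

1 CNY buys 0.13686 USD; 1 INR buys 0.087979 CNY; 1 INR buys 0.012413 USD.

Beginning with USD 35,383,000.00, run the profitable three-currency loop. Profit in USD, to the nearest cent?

Profit: USD 1,093,725.99

Profitable loop is USD → CNY → INR → USD:
USD 35,383,000.00 ÷ 0.13686 = CNY 258,534,268.60
CNY 258,534,268.60 ÷ 0.087979 = INR 2,938,590,670.45
INR 2,938,590,670.45 × 0.012413 = USD 36,476,725.99
Profit = USD 36,476,725.99 − USD 35,383,000.00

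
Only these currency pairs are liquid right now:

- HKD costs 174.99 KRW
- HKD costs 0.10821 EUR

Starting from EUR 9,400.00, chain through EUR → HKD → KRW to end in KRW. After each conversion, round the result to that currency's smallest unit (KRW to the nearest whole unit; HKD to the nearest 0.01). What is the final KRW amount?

EUR 9,400.00 ÷ 0.10821 = HKD 86,868.13
HKD 86,868.13 × 174.99 = KRW 15,201,054

KRW 15,201,054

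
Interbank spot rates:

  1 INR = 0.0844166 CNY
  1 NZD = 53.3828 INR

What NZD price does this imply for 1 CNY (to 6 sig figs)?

1 CNY ÷ 0.0844166 = 11.846 INR
11.846 INR ÷ 53.3828 = 0.221907 NZD

CNY/NZD = 0.221907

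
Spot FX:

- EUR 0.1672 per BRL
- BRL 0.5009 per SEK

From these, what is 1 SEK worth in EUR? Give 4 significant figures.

1 SEK × 0.5009 = 0.5009 BRL
0.5009 BRL × 0.1672 = 0.0837505 EUR

SEK/EUR = 0.08375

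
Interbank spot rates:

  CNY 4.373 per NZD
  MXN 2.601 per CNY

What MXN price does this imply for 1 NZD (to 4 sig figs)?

NZD/MXN = 11.37

1 NZD × 4.373 = 4.373 CNY
4.373 CNY × 2.601 = 11.3742 MXN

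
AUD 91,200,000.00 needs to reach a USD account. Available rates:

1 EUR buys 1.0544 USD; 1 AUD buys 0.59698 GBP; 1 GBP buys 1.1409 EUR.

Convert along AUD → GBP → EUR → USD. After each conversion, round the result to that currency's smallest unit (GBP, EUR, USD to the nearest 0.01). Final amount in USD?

AUD 91,200,000.00 × 0.59698 = GBP 54,444,576.00
GBP 54,444,576.00 × 1.1409 = EUR 62,115,816.76
EUR 62,115,816.76 × 1.0544 = USD 65,494,917.19

USD 65,494,917.19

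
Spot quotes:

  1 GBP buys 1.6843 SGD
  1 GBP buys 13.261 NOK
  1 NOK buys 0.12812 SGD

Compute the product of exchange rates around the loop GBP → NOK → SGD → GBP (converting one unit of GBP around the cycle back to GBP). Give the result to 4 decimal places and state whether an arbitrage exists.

1.0087 (arbitrage exists)

Around GBP → NOK → SGD → GBP: 1 × 13.261 × 0.12812 ÷ 1.6843 = 1.008727
Product > 1; profitable direction is GBP → NOK → SGD → GBP.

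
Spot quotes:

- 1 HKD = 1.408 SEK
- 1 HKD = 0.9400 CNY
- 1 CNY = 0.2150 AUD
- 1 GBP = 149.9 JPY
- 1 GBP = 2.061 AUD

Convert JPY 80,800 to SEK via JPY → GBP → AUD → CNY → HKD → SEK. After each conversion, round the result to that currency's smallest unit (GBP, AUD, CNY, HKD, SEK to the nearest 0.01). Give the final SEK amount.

SEK 7,739.75

JPY 80,800 ÷ 149.9 = GBP 539.03
GBP 539.03 × 2.061 = AUD 1,110.94
AUD 1,110.94 ÷ 0.2150 = CNY 5,167.16
CNY 5,167.16 ÷ 0.9400 = HKD 5,496.98
HKD 5,496.98 × 1.408 = SEK 7,739.75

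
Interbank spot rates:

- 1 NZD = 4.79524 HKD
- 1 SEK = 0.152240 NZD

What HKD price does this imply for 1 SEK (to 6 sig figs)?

1 SEK × 0.152240 = 0.15224 NZD
0.15224 NZD × 4.79524 = 0.730027 HKD

SEK/HKD = 0.730027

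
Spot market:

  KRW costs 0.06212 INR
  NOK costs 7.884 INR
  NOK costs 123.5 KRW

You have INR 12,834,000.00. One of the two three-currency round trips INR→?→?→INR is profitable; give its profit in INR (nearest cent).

Profit: INR 354,950.73

Profitable loop is INR → KRW → NOK → INR:
INR 12,834,000.00 ÷ 0.06212 = KRW 206,600,129
KRW 206,600,129 ÷ 123.5 = NOK 1,672,875.54
NOK 1,672,875.54 × 7.884 = INR 13,188,950.73
Profit = INR 13,188,950.73 − INR 12,834,000.00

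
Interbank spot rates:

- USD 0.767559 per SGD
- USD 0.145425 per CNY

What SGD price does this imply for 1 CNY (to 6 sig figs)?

CNY/SGD = 0.189464

1 CNY × 0.145425 = 0.145425 USD
0.145425 USD ÷ 0.767559 = 0.189464 SGD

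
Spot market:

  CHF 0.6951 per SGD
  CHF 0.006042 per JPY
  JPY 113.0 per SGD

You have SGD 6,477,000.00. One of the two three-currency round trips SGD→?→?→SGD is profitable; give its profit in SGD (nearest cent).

Profit: SGD 117,198.57

Profitable loop is SGD → CHF → JPY → SGD:
SGD 6,477,000.00 × 0.6951 = CHF 4,502,162.70
CHF 4,502,162.70 ÷ 0.006042 = JPY 745,144,439
JPY 745,144,439 ÷ 113.0 = SGD 6,594,198.57
Profit = SGD 6,594,198.57 − SGD 6,477,000.00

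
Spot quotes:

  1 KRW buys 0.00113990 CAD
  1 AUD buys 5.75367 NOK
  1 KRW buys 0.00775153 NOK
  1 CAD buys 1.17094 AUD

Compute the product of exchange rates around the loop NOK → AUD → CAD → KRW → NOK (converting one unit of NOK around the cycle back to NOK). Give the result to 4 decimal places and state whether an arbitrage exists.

1.0093 (arbitrage exists)

Around NOK → AUD → CAD → KRW → NOK: 1 ÷ 5.75367 ÷ 1.17094 ÷ 0.00113990 × 0.00775153 = 1.009348
Product > 1; profitable direction is NOK → AUD → CAD → KRW → NOK.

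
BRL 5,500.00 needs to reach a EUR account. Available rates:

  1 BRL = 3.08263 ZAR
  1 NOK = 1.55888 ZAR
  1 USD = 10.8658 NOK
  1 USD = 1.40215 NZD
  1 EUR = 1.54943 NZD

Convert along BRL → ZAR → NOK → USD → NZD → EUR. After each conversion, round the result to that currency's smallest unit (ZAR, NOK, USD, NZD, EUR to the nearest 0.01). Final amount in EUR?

BRL 5,500.00 × 3.08263 = ZAR 16,954.47
ZAR 16,954.47 ÷ 1.55888 = NOK 10,876.06
NOK 10,876.06 ÷ 10.8658 = USD 1,000.94
USD 1,000.94 × 1.40215 = NZD 1,403.47
NZD 1,403.47 ÷ 1.54943 = EUR 905.80

EUR 905.80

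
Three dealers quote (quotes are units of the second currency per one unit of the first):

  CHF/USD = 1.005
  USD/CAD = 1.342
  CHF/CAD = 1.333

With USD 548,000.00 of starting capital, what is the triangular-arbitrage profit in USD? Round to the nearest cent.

Profitable loop is USD → CAD → CHF → USD:
USD 548,000.00 × 1.342 = CAD 735,416.00
CAD 735,416.00 ÷ 1.333 = CHF 551,699.92
CHF 551,699.92 × 1.005 = USD 554,458.42
Profit = USD 554,458.42 − USD 548,000.00

Profit: USD 6,458.42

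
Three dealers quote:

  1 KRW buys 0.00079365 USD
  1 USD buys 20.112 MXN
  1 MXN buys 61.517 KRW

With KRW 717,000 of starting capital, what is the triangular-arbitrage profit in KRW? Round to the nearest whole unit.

Profitable loop is KRW → MXN → USD → KRW:
KRW 717,000 ÷ 61.517 = MXN 11,655.31
MXN 11,655.31 ÷ 20.112 = USD 579.52
USD 579.52 ÷ 0.00079365 = KRW 730,196
Profit = KRW 730,196 − KRW 717,000

Profit: KRW 13,196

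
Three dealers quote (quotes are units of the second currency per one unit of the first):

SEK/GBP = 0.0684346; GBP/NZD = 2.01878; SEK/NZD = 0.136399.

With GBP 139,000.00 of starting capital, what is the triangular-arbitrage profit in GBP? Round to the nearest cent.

Profit: GBP 1,788.88

Profitable loop is GBP → NZD → SEK → GBP:
GBP 139,000.00 × 2.01878 = NZD 280,610.42
NZD 280,610.42 ÷ 0.136399 = SEK 2,057,276.23
SEK 2,057,276.23 × 0.0684346 = GBP 140,788.88
Profit = GBP 140,788.88 − GBP 139,000.00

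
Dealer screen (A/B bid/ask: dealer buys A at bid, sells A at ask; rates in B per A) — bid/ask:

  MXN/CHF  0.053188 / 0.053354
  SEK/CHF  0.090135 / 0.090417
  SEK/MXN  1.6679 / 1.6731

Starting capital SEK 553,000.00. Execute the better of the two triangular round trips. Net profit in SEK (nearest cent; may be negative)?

Net profit: SEK 5,379.82

Best loop SEK → CHF → MXN → SEK:
SEK 553,000.00 × 0.090135 (sell SEK at bid) = CHF 49,844.66
CHF 49,844.66 ÷ 0.053354 (buy MXN at ask) = MXN 934,225.27
MXN 934,225.27 ÷ 1.6731 (buy SEK at ask) = SEK 558,379.82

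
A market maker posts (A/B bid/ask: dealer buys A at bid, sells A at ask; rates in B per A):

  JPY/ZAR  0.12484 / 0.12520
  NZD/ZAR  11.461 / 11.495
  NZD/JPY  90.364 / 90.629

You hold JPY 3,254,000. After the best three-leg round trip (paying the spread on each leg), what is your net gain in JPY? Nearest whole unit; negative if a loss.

Net profit: JPY 32,764

Best loop JPY → NZD → ZAR → JPY:
JPY 3,254,000 ÷ 90.629 (buy NZD at ask) = NZD 35,904.62
NZD 35,904.62 × 11.461 (sell NZD at bid) = ZAR 411,502.87
ZAR 411,502.87 ÷ 0.12520 (buy JPY at ask) = JPY 3,286,764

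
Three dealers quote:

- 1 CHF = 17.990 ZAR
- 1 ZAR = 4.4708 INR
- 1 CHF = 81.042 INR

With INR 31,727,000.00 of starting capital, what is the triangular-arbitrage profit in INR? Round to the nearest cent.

Profit: INR 241,536.37

Profitable loop is INR → ZAR → CHF → INR:
INR 31,727,000.00 ÷ 4.4708 = ZAR 7,096,492.80
ZAR 7,096,492.80 ÷ 17.990 = CHF 394,468.75
CHF 394,468.75 × 81.042 = INR 31,968,536.37
Profit = INR 31,968,536.37 − INR 31,727,000.00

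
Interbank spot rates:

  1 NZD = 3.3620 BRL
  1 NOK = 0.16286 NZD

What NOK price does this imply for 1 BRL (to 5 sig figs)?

BRL/NOK = 1.8264

1 BRL ÷ 3.3620 = 0.297442 NZD
0.297442 NZD ÷ 0.16286 = 1.82637 NOK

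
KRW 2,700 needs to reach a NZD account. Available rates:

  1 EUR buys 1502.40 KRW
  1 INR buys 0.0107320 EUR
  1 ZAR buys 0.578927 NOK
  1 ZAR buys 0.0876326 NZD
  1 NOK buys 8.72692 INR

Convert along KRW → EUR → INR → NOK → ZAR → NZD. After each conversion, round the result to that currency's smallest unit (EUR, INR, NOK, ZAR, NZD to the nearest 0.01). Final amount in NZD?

NZD 2.91

KRW 2,700 ÷ 1502.40 = EUR 1.80
EUR 1.80 ÷ 0.0107320 = INR 167.72
INR 167.72 ÷ 8.72692 = NOK 19.22
NOK 19.22 ÷ 0.578927 = ZAR 33.20
ZAR 33.20 × 0.0876326 = NZD 2.91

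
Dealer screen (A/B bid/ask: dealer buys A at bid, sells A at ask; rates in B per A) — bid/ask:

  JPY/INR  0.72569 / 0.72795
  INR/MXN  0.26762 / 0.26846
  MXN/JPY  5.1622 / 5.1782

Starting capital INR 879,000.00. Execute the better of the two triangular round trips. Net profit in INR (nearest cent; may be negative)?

Net profit: INR 2,238.39

Best loop INR → MXN → JPY → INR:
INR 879,000.00 × 0.26762 (sell INR at bid) = MXN 235,237.98
MXN 235,237.98 × 5.1622 (sell MXN at bid) = JPY 1,214,346
JPY 1,214,346 × 0.72569 (sell JPY at bid) = INR 881,238.39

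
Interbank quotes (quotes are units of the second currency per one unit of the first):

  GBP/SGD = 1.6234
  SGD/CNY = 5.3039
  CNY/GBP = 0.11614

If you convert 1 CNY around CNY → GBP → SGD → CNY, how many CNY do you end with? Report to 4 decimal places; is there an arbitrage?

1.0000 (no arbitrage)

Around CNY → GBP → SGD → CNY: 1 × 0.11614 × 1.6234 × 5.3039 = 1.000006
Product ≈ 1 (deviation 0.001%, within rounding noise).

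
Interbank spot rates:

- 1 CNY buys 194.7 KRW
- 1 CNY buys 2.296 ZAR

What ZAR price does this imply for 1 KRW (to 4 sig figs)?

1 KRW ÷ 194.7 = 0.00513611 CNY
0.00513611 CNY × 2.296 = 0.0117925 ZAR

KRW/ZAR = 0.01179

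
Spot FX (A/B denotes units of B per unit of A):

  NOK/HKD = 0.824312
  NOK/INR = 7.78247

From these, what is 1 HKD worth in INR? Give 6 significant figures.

1 HKD ÷ 0.824312 = 1.21313 NOK
1.21313 NOK × 7.78247 = 9.44117 INR

HKD/INR = 9.44117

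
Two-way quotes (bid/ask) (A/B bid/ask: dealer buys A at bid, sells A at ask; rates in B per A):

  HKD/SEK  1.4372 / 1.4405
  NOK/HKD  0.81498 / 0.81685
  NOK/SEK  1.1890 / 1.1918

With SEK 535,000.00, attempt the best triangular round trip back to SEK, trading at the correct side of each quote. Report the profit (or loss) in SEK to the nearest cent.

Best loop SEK → HKD → NOK → SEK:
SEK 535,000.00 ÷ 1.4405 (buy HKD at ask) = HKD 371,398.82
HKD 371,398.82 ÷ 0.81685 (buy NOK at ask) = NOK 454,672.00
NOK 454,672.00 × 1.1890 (sell NOK at bid) = SEK 540,605.00

Net profit: SEK 5,605.00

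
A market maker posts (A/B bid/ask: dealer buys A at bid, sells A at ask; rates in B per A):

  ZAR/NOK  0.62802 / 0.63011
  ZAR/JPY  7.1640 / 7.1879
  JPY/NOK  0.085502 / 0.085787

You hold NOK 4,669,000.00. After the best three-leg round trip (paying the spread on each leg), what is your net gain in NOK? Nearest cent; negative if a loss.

Best loop NOK → JPY → ZAR → NOK:
NOK 4,669,000.00 ÷ 0.085787 (buy JPY at ask) = JPY 54,425,496
JPY 54,425,496 ÷ 7.1879 (buy ZAR at ask) = ZAR 7,571,821.49
ZAR 7,571,821.49 × 0.62802 (sell ZAR at bid) = NOK 4,755,255.33

Net profit: NOK 86,255.33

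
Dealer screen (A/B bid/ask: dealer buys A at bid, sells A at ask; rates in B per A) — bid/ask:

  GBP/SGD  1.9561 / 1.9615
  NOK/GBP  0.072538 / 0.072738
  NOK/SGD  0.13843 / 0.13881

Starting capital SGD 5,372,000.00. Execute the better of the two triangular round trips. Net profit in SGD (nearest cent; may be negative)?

Net profit: SGD 119,258.39

Best loop SGD → NOK → GBP → SGD:
SGD 5,372,000.00 ÷ 0.13881 (buy NOK at ask) = NOK 38,700,381.82
NOK 38,700,381.82 × 0.072538 (sell NOK at bid) = GBP 2,807,248.30
GBP 2,807,248.30 × 1.9561 (sell GBP at bid) = SGD 5,491,258.39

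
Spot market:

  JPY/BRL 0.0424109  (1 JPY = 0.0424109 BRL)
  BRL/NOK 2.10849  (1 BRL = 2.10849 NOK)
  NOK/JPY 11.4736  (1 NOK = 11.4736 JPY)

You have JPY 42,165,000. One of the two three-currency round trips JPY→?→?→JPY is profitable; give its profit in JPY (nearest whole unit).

Profit: JPY 1,096,427

Profitable loop is JPY → BRL → NOK → JPY:
JPY 42,165,000 × 0.0424109 = BRL 1,788,255.60
BRL 1,788,255.60 × 2.10849 = NOK 3,770,519.05
NOK 3,770,519.05 × 11.4736 = JPY 43,261,427
Profit = JPY 43,261,427 − JPY 42,165,000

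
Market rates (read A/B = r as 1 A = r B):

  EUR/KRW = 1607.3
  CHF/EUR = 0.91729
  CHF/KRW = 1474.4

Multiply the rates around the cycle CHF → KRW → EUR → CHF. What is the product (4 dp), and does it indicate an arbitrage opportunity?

Around CHF → KRW → EUR → CHF: 1 × 1474.4 ÷ 1607.3 ÷ 0.91729 = 1.000027
Product ≈ 1 (deviation 0.003%, within rounding noise).

1.0000 (no arbitrage)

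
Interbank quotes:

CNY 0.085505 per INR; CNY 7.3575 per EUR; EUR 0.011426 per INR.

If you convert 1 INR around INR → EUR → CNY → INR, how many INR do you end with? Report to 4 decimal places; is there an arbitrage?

Around INR → EUR → CNY → INR: 1 × 0.011426 × 7.3575 ÷ 0.085505 = 0.983180
Product < 1; profitable direction is INR → CNY → EUR → INR.

0.9832 (arbitrage exists)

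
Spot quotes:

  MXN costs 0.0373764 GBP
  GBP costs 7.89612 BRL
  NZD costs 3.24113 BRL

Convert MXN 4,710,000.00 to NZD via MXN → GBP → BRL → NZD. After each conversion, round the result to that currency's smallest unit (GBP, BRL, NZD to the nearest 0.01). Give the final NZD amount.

NZD 428,879.86

MXN 4,710,000.00 × 0.0373764 = GBP 176,042.84
GBP 176,042.84 × 7.89612 = BRL 1,390,055.39
BRL 1,390,055.39 ÷ 3.24113 = NZD 428,879.86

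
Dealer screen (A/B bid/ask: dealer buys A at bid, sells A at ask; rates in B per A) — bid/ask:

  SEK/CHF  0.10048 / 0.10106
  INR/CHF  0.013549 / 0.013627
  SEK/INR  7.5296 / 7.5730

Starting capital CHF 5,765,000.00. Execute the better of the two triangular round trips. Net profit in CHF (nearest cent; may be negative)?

Net profit: CHF 54,680.81

Best loop CHF → SEK → INR → CHF:
CHF 5,765,000.00 ÷ 0.10106 (buy SEK at ask) = SEK 57,045,319.61
SEK 57,045,319.61 × 7.5296 (sell SEK at bid) = INR 429,528,438.55
INR 429,528,438.55 × 0.013549 (sell INR at bid) = CHF 5,819,680.81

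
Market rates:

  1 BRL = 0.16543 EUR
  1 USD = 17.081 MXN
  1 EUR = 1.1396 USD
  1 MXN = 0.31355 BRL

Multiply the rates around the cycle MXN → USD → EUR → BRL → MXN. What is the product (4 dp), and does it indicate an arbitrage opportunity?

0.9904 (arbitrage exists)

Around MXN → USD → EUR → BRL → MXN: 1 ÷ 17.081 ÷ 1.1396 ÷ 0.16543 ÷ 0.31355 = 0.990406
Product < 1; profitable direction is MXN → BRL → EUR → USD → MXN.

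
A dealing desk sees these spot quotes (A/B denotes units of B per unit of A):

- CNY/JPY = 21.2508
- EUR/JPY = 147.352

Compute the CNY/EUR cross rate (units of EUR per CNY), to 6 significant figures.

CNY/EUR = 0.144218

1 CNY × 21.2508 = 21.2508 JPY
21.2508 JPY ÷ 147.352 = 0.144218 EUR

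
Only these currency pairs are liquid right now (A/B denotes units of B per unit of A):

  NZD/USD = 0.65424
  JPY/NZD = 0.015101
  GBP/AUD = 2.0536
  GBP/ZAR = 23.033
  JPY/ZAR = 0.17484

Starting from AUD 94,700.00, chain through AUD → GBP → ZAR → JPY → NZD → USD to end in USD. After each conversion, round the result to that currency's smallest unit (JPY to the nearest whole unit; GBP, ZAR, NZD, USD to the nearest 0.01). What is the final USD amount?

AUD 94,700.00 ÷ 2.0536 = GBP 46,114.14
GBP 46,114.14 × 23.033 = ZAR 1,062,146.99
ZAR 1,062,146.99 ÷ 0.17484 = JPY 6,074,966
JPY 6,074,966 × 0.015101 = NZD 91,738.06
NZD 91,738.06 × 0.65424 = USD 60,018.71

USD 60,018.71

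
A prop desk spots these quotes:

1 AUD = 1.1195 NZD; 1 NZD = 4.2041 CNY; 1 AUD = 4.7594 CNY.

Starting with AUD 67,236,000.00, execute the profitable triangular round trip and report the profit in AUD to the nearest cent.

Profitable loop is AUD → CNY → NZD → AUD:
AUD 67,236,000.00 × 4.7594 = CNY 320,003,018.40
CNY 320,003,018.40 ÷ 4.2041 = NZD 76,116,890.27
NZD 76,116,890.27 ÷ 1.1195 = AUD 67,991,862.68
Profit = AUD 67,991,862.68 − AUD 67,236,000.00

Profit: AUD 755,862.68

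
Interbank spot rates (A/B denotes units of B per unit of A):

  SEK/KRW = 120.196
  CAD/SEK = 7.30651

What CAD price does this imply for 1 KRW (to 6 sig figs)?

KRW/CAD = 0.00113868

1 KRW ÷ 120.196 = 0.00831974 SEK
0.00831974 SEK ÷ 7.30651 = 0.00113868 CAD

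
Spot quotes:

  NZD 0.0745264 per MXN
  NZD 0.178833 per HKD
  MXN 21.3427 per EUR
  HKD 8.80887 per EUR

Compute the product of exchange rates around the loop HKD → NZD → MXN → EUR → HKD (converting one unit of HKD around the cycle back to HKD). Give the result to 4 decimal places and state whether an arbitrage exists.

0.9904 (arbitrage exists)

Around HKD → NZD → MXN → EUR → HKD: 1 × 0.178833 ÷ 0.0745264 ÷ 21.3427 × 8.80887 = 0.990395
Product < 1; profitable direction is HKD → EUR → MXN → NZD → HKD.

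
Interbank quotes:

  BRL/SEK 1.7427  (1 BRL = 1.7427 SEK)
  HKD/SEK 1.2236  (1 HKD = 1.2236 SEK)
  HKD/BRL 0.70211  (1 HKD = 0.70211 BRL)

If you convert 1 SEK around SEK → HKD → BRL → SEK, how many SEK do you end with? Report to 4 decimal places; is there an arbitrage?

1.0000 (no arbitrage)

Around SEK → HKD → BRL → SEK: 1 ÷ 1.2236 × 0.70211 × 1.7427 = 0.999973
Product ≈ 1 (deviation 0.003%, within rounding noise).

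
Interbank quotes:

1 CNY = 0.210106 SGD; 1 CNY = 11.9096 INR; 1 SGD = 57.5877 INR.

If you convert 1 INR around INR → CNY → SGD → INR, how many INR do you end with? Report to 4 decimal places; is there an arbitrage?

Around INR → CNY → SGD → INR: 1 ÷ 11.9096 × 0.210106 × 57.5877 = 1.015947
Product > 1; profitable direction is INR → CNY → SGD → INR.

1.0159 (arbitrage exists)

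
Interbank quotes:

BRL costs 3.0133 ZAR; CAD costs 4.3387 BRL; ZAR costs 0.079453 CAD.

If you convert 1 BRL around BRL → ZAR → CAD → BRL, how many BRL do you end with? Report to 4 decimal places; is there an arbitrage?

Around BRL → ZAR → CAD → BRL: 1 × 3.0133 × 0.079453 × 4.3387 = 1.038753
Product > 1; profitable direction is BRL → ZAR → CAD → BRL.

1.0388 (arbitrage exists)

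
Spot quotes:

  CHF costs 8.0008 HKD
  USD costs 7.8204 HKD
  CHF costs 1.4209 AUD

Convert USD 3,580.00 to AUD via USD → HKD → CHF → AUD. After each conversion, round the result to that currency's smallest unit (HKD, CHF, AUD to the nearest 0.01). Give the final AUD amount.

USD 3,580.00 × 7.8204 = HKD 27,997.03
HKD 27,997.03 ÷ 8.0008 = CHF 3,499.28
CHF 3,499.28 × 1.4209 = AUD 4,972.13

AUD 4,972.13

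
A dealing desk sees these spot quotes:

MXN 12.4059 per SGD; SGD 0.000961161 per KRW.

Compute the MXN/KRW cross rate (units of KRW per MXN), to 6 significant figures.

1 MXN ÷ 12.4059 = 0.0806068 SGD
0.0806068 SGD ÷ 0.000961161 = 83.864 KRW

MXN/KRW = 83.8640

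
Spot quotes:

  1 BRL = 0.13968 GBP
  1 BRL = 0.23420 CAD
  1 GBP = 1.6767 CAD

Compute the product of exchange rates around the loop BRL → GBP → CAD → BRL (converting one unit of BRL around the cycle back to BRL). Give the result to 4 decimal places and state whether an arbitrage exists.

1.0000 (no arbitrage)

Around BRL → GBP → CAD → BRL: 1 × 0.13968 × 1.6767 ÷ 0.23420 = 1.000006
Product ≈ 1 (deviation 0.001%, within rounding noise).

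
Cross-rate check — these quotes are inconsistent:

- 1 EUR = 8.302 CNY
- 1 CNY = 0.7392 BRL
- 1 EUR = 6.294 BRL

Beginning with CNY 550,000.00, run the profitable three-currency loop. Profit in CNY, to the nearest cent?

Profitable loop is CNY → EUR → BRL → CNY:
CNY 550,000.00 ÷ 8.302 = EUR 66,249.10
EUR 66,249.10 × 6.294 = BRL 416,971.81
BRL 416,971.81 ÷ 0.7392 = CNY 564,085.25
Profit = CNY 564,085.25 − CNY 550,000.00

Profit: CNY 14,085.25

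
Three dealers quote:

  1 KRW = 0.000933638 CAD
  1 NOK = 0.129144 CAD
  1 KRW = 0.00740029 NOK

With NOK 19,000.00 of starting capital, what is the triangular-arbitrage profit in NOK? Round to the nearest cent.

Profit: NOK 449.03

Profitable loop is NOK → CAD → KRW → NOK:
NOK 19,000.00 × 0.129144 = CAD 2,453.74
CAD 2,453.74 ÷ 0.000933638 = KRW 2,628,145
KRW 2,628,145 × 0.00740029 = NOK 19,449.03
Profit = NOK 19,449.03 − NOK 19,000.00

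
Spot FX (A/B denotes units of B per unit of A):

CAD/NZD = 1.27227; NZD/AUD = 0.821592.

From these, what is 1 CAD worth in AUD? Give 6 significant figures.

CAD/AUD = 1.04529

1 CAD × 1.27227 = 1.27227 NZD
1.27227 NZD × 0.821592 = 1.04529 AUD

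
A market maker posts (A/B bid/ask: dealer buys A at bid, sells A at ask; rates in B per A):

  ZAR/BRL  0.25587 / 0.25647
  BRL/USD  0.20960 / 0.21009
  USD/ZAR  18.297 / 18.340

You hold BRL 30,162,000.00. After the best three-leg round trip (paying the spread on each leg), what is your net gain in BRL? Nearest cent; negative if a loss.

Net profit: BRL 360,412.08

Best loop BRL → ZAR → USD → BRL:
BRL 30,162,000.00 ÷ 0.25647 (buy ZAR at ask) = ZAR 117,604,398.18
ZAR 117,604,398.18 ÷ 18.340 (buy USD at ask) = USD 6,412,453.55
USD 6,412,453.55 ÷ 0.21009 (buy BRL at ask) = BRL 30,522,412.08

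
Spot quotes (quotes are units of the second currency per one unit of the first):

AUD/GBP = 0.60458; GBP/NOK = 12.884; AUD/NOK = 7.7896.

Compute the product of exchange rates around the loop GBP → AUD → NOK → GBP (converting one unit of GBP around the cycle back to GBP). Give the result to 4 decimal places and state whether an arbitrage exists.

Around GBP → AUD → NOK → GBP: 1 ÷ 0.60458 × 7.7896 ÷ 12.884 = 1.000025
Product ≈ 1 (deviation 0.002%, within rounding noise).

1.0000 (no arbitrage)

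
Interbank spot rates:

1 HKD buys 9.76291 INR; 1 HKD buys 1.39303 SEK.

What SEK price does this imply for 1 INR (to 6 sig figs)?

1 INR ÷ 9.76291 = 0.102428 HKD
0.102428 HKD × 1.39303 = 0.142686 SEK

INR/SEK = 0.142686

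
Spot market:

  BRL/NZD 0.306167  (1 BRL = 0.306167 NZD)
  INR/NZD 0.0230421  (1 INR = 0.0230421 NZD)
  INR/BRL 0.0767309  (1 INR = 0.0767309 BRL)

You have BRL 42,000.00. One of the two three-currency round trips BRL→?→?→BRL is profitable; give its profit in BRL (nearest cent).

Profit: BRL 820.91

Profitable loop is BRL → NZD → INR → BRL:
BRL 42,000.00 × 0.306167 = NZD 12,859.01
NZD 12,859.01 ÷ 0.0230421 = INR 558,066.06
INR 558,066.06 × 0.0767309 = BRL 42,820.91
Profit = BRL 42,820.91 − BRL 42,000.00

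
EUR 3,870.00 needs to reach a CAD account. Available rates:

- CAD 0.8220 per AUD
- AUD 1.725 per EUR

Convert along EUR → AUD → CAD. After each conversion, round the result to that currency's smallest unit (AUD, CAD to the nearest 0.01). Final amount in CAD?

CAD 5,487.47

EUR 3,870.00 × 1.725 = AUD 6,675.75
AUD 6,675.75 × 0.8220 = CAD 5,487.47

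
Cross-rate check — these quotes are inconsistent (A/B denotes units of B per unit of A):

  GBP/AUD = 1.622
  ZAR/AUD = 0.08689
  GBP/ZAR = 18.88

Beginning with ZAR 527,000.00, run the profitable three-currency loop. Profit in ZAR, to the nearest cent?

Profit: ZAR 6,005.33

Profitable loop is ZAR → AUD → GBP → ZAR:
ZAR 527,000.00 × 0.08689 = AUD 45,791.03
AUD 45,791.03 ÷ 1.622 = GBP 28,231.21
GBP 28,231.21 × 18.88 = ZAR 533,005.33
Profit = ZAR 533,005.33 − ZAR 527,000.00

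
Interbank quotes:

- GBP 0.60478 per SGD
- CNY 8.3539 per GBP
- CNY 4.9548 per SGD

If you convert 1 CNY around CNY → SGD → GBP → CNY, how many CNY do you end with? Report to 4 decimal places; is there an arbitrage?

1.0197 (arbitrage exists)

Around CNY → SGD → GBP → CNY: 1 ÷ 4.9548 × 0.60478 × 8.3539 = 1.019672
Product > 1; profitable direction is CNY → SGD → GBP → CNY.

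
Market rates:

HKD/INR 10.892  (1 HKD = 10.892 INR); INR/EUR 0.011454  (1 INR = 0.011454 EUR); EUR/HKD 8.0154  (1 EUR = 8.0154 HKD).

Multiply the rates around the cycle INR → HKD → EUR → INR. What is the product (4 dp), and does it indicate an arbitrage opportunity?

Around INR → HKD → EUR → INR: 1 ÷ 10.892 ÷ 8.0154 ÷ 0.011454 = 1.000023
Product ≈ 1 (deviation 0.002%, within rounding noise).

1.0000 (no arbitrage)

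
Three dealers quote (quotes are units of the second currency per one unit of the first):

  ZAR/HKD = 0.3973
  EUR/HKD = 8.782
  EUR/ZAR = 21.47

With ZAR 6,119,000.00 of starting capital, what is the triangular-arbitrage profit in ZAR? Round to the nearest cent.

Profit: ZAR 180,749.44

Profitable loop is ZAR → EUR → HKD → ZAR:
ZAR 6,119,000.00 ÷ 21.47 = EUR 285,002.33
EUR 285,002.33 × 8.782 = HKD 2,502,890.45
HKD 2,502,890.45 ÷ 0.3973 = ZAR 6,299,749.44
Profit = ZAR 6,299,749.44 − ZAR 6,119,000.00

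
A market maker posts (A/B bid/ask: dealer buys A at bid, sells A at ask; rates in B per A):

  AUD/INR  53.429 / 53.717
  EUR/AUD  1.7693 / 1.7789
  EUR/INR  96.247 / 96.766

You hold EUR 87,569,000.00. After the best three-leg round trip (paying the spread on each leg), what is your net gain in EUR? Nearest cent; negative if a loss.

Best loop EUR → INR → AUD → EUR:
EUR 87,569,000.00 × 96.247 (sell EUR at bid) = INR 8,428,253,543.00
INR 8,428,253,543.00 ÷ 53.717 (buy AUD at ask) = AUD 156,901,047.02
AUD 156,901,047.02 ÷ 1.7789 (buy EUR at ask) = EUR 88,201,161.97

Net profit: EUR 632,161.97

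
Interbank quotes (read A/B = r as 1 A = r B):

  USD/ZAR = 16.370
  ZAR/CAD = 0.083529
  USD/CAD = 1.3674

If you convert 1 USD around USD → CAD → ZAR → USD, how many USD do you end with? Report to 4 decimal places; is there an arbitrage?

1.0000 (no arbitrage)

Around USD → CAD → ZAR → USD: 1 × 1.3674 ÷ 0.083529 ÷ 16.370 = 1.000022
Product ≈ 1 (deviation 0.002%, within rounding noise).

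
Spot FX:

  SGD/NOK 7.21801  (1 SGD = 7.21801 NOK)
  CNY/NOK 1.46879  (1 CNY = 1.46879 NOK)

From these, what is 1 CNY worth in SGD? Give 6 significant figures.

1 CNY × 1.46879 = 1.46879 NOK
1.46879 NOK ÷ 7.21801 = 0.20349 SGD

CNY/SGD = 0.203490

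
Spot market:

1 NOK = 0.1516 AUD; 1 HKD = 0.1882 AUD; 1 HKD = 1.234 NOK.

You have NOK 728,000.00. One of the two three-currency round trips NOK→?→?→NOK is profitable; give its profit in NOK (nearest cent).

Profit: NOK 4,380.27

Profitable loop is NOK → HKD → AUD → NOK:
NOK 728,000.00 ÷ 1.234 = HKD 589,951.38
HKD 589,951.38 × 0.1882 = AUD 111,028.85
AUD 111,028.85 ÷ 0.1516 = NOK 732,380.27
Profit = NOK 732,380.27 − NOK 728,000.00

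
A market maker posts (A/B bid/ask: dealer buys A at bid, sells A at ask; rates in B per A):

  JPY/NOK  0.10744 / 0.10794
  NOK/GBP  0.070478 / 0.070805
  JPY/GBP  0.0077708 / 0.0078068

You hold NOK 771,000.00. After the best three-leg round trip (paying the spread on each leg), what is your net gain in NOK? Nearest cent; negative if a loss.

Net profit: NOK 12,923.65

Best loop NOK → JPY → GBP → NOK:
NOK 771,000.00 ÷ 0.10794 (buy JPY at ask) = JPY 7,142,857
JPY 7,142,857 × 0.0077708 (sell JPY at bid) = GBP 55,505.71
GBP 55,505.71 ÷ 0.070805 (buy NOK at ask) = NOK 783,923.65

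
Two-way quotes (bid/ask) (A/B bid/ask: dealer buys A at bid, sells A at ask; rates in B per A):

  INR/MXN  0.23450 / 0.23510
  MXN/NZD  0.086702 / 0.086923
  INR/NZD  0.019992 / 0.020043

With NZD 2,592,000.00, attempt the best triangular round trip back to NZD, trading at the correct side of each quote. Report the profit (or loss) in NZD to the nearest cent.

Best loop NZD → INR → MXN → NZD:
NZD 2,592,000.00 ÷ 0.020043 (buy INR at ask) = INR 129,321,957.79
INR 129,321,957.79 × 0.23450 (sell INR at bid) = MXN 30,325,999.10
MXN 30,325,999.10 × 0.086702 (sell MXN at bid) = NZD 2,629,324.77

Net profit: NZD 37,324.77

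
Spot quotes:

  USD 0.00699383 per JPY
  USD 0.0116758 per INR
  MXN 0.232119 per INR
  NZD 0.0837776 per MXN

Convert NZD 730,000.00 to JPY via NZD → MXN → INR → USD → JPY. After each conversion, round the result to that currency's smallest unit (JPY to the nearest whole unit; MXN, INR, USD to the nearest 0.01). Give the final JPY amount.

JPY 62,669,443

NZD 730,000.00 ÷ 0.0837776 = MXN 8,713,546.34
MXN 8,713,546.34 ÷ 0.232119 = INR 37,539,134.41
INR 37,539,134.41 × 0.0116758 = USD 438,299.43
USD 438,299.43 ÷ 0.00699383 = JPY 62,669,443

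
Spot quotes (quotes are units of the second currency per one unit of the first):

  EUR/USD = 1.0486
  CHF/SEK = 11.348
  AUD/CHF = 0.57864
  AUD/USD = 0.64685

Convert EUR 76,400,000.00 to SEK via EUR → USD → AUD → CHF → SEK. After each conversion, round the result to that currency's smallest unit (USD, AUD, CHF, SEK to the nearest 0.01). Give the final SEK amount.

SEK 813,256,248.28

EUR 76,400,000.00 × 1.0486 = USD 80,113,040.00
USD 80,113,040.00 ÷ 0.64685 = AUD 123,851,031.92
AUD 123,851,031.92 × 0.57864 = CHF 71,665,161.11
CHF 71,665,161.11 × 11.348 = SEK 813,256,248.28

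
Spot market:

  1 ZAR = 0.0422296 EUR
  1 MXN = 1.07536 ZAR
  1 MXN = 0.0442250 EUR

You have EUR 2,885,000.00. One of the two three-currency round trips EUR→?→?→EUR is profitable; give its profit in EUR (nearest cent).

Profitable loop is EUR → MXN → ZAR → EUR:
EUR 2,885,000.00 ÷ 0.0442250 = MXN 65,234,595.82
MXN 65,234,595.82 × 1.07536 = ZAR 70,150,674.96
ZAR 70,150,674.96 × 0.0422296 = EUR 2,962,434.94
Profit = EUR 2,962,434.94 − EUR 2,885,000.00

Profit: EUR 77,434.94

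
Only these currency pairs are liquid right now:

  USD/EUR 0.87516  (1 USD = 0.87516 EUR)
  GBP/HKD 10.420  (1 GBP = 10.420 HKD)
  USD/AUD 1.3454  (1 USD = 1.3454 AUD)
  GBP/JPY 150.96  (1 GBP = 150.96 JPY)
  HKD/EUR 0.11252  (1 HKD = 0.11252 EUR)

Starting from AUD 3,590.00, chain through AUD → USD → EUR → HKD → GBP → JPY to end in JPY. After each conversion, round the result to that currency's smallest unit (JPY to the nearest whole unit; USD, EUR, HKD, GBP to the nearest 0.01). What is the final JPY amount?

JPY 300,673

AUD 3,590.00 ÷ 1.3454 = USD 2,668.35
USD 2,668.35 × 0.87516 = EUR 2,335.23
EUR 2,335.23 ÷ 0.11252 = HKD 20,753.91
HKD 20,753.91 ÷ 10.420 = GBP 1,991.74
GBP 1,991.74 × 150.96 = JPY 300,673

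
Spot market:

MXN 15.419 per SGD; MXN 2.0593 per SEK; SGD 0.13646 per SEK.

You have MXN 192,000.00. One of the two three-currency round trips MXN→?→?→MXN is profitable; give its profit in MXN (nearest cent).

Profitable loop is MXN → SEK → SGD → MXN:
MXN 192,000.00 ÷ 2.0593 = SEK 93,235.57
SEK 93,235.57 × 0.13646 = SGD 12,722.93
SGD 12,722.93 × 15.419 = MXN 196,174.78
Profit = MXN 196,174.78 − MXN 192,000.00

Profit: MXN 4,174.78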